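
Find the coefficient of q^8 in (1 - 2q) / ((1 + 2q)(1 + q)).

The denominator gives the recurrence a_n = −3a_(n−1) − 2a_(n−2) for n ≥ 2; the numerator fixes a_0 = 1, a_1 = -5.
Iterating: 1, -5, 13, -29, 61, -125, 253, -509, 1021, so a_8 = 1021.

1021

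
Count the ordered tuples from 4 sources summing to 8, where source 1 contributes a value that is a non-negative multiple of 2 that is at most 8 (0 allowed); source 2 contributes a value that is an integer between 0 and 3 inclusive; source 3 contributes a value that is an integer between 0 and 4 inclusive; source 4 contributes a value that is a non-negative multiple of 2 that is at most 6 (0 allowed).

32

The generating function for the choices is (1 + x² + x⁴ + x⁶ + x⁸)·(1 + x + x² + x³)·(1 + x + x² + x³ + x⁴)·(1 + x² + x⁴ + x⁶); the count is [x⁸].
(1 + x² + x⁴ + x⁶ + x⁸) has coefficients 1,0,1,0,1,0,1,0,1 for degrees 0…8.
(1 + x + x² + x³) has coefficients 1,1,1,1,0,0,0,0,0 for degrees 0…8.
Multiplying by (1 + x + x² + x³ + x⁴) gives running coefficients 1,2,3,4,4,3,2,1,0 for degrees 0…8.
Finally multiplying by (1 + x² + x⁴ + x⁶), the product of all factors after the first has coefficients 1,2,4,6,8,9,10,10,9 for degrees 0…8.
[x⁸] = 1·9 + 1·10 + 1·8 + 1·4 + 1·1 = 32.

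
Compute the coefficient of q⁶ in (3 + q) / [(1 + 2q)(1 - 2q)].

192

Partial fractions give a closed form: a_n = (5/4)·(-2)^n + (7/4)·2^n.
At n = 6: a_6 = 192.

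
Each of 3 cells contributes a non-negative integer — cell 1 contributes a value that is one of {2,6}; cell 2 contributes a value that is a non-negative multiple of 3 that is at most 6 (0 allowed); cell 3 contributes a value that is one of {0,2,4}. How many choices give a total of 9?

2

The generating function for the choices is (t^2 + t^6)·(1 + t^3 + t^6)·(1 + t^2 + t^4); the count is [t^9].
(t^2 + t^6) has coefficients 0,0,1,0,0,0,1 for degrees 0…6.
(1 + t^3 + t^6) has coefficients 1,0,0,1,0,0,1,0,0,0 for degrees 0…9.
Finally multiplying by (1 + t^2 + t^4), the product of all factors after the first has coefficients 1,0,1,1,1,1,1,1,1,0 for degrees 0…9.
[t^9] = 1·1 + 1·1 = 2.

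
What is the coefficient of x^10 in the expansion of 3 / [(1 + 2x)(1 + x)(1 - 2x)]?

4095

Partial fractions give a closed form: a_n = (3)·(-2)^n + (-1)·(-1)^n + (1)·2^n.
At n = 10: a_10 = 4095.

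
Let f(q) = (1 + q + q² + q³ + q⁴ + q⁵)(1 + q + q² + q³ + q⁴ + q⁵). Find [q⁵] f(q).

6

(1 + q + q² + q³ + q⁴ + q⁵) has coefficients 1,1,1,1,1,1 for degrees 0…5.
(1 + q + q² + q³ + q⁴ + q⁵) has coefficients 1,1,1,1,1,1 for degrees 0…5.
[q⁵] = 1·1 + 1·1 + 1·1 + 1·1 + 1·1 + 1·1 = 6.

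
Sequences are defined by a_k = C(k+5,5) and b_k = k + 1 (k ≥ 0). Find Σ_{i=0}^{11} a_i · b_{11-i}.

31824

The convolution is the t^11 coefficient of A(t)B(t).
Σ = 1·12 + 6·11 + 21·10 + 56·9 + 126·8 + 252·7 + 462·6 + 792·5 + 1287·4 + 2002·3 + 3003·2 + 4368·1 = 31824.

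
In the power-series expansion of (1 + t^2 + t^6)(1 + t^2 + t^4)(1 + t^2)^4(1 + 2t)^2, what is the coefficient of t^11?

108

(1 + t^2 + t^6) has coefficients 1,0,1,0,0,0,1 for degrees 0…6.
(1 + t^2 + t^4) has coefficients 1,0,1,0,1,0,0,0,0,0,0,0 for degrees 0…11.
Multiplying by (1 + t^2)^4 gives running coefficients 1,0,5,0,11,0,14,0,11,0,5,0 for degrees 0…11.
Finally multiplying by (1 + 2t)^2, the product of all factors after the first has coefficients 1,4,9,20,31,44,58,56,67,44,49,20 for degrees 0…11.
[t^11] = 1·20 + 1·44 + 1·44 = 108.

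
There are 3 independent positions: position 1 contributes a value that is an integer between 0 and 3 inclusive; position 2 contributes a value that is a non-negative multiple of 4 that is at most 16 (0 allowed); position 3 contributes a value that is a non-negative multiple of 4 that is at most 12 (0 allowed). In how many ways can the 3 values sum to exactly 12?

The generating function for the choices is (1 + q + q² + q³)·(1 + q⁴ + q⁸ + q¹² + q¹⁶)·(1 + q⁴ + q⁸ + q¹²); the count is [q¹²].
(1 + q + q² + q³) has coefficients 1,1,1,1 for degrees 0…3.
(1 + q⁴ + q⁸ + q¹² + q¹⁶) has coefficients 1,0,0,0,1,0,0,0,1,0,0,0,1 for degrees 0…12.
Finally multiplying by (1 + q⁴ + q⁸ + q¹²), the product of all factors after the first has coefficients 1,0,0,0,2,0,0,0,3,0,0,0,4 for degrees 0…12.
[q¹²] = 1·4 + 1·0 + 1·0 + 1·0 = 4.

4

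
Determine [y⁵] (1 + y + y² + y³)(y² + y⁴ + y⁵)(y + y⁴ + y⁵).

(1 + y + y² + y³) has coefficients 1,1,1,1 for degrees 0…3.
(y² + y⁴ + y⁵) has coefficients 0,0,1,0,1,1 for degrees 0…5.
Finally multiplying by (y + y⁴ + y⁵), the product of all factors after the first has coefficients 0,0,0,1,0,1 for degrees 0…5.
[y⁵] = 1·1 + 1·0 + 1·1 + 1·0 = 2.

2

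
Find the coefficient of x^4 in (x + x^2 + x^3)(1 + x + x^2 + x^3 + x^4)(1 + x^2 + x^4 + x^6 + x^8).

(x + x^2 + x^3) has coefficients 0,1,1,1 for degrees 0…3.
(1 + x + x^2 + x^3 + x^4) has coefficients 1,1,1,1,1 for degrees 0…4.
Finally multiplying by (1 + x^2 + x^4 + x^6 + x^8), the product of all factors after the first has coefficients 1,1,2,2,3 for degrees 0…4.
[x^4] = 1·2 + 1·2 + 1·1 = 5.

5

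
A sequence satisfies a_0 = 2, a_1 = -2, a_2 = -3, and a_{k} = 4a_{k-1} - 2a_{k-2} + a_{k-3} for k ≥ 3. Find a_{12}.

-468774

The ordinary generating function has denominator 1 - 4t + 2t^2 - t^3.
Iterating the recurrence: a_0,…,a_{12} = 2, -2, -3, -6, -20, -71, -250, -878, -3083, -10826, -38016, -133495, -468774.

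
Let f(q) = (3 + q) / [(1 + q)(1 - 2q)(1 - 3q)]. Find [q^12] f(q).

The denominator gives the recurrence a_n = 4a_(n−1) − a_(n−2) − 6a_(n−3) for n ≥ 3; the numerator fixes a_0 = 3, a_1 = 13, a_2 = 49.
Iterating: 3, 13, 49, 165, 533, 1673, 5169, 15805, 48013, 145233, 438089, 1319045, 3966693, so a_12 = 3966693.

3966693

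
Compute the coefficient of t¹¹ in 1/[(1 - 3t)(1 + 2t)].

The denominator gives the recurrence a_n = a_(n−1) + 6a_(n−2) for n ≥ 2; the numerator fixes a_0 = 1, a_1 = 1.
Iterating: 1, 1, 7, 13, 55, 133, 463, 1261, 4039, 11605, 35839, 105469, so a_11 = 105469.

105469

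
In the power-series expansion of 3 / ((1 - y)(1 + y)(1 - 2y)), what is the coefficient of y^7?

Partial fractions give a closed form: a_n = (-3/2)·1^n + (1/2)·(-1)^n + (4)·2^n.
At n = 7: a_7 = 510.

510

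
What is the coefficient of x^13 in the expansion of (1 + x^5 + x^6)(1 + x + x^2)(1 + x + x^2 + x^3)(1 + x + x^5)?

(1 + x^5 + x^6) has coefficients 1,0,0,0,0,1,1 for degrees 0…6.
(1 + x + x^2) has coefficients 1,1,1,0,0,0,0,0,0,0,0,0,0,0 for degrees 0…13.
Multiplying by (1 + x + x^2 + x^3) gives running coefficients 1,2,3,3,2,1,0,0,0,0,0,0,0,0 for degrees 0…13.
Finally multiplying by (1 + x + x^5), the product of all factors after the first has coefficients 1,3,5,6,5,4,3,3,3,2,1,0,0,0 for degrees 0…13.
[x^13] = 1·0 + 1·3 + 1·3 = 6.

6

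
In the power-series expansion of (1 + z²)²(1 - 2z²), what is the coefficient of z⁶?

-2

(1 + z²)² has coefficients 1,0,2,0,1 for degrees 0…4.
(1 - 2z²) has coefficients 1,0,-2,0,0,0,0 for degrees 0…6.
[z⁶] = 1·0 + 2·0 + 1·(-2) = -2.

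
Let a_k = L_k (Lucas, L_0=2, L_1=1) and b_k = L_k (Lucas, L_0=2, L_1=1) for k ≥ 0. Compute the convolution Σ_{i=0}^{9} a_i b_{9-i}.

The convolution is the t^9 coefficient of A(t)B(t).
Σ = 2·76 + 1·47 + 3·29 + 4·18 + 7·11 + 11·7 + 18·4 + 29·3 + 47·1 + 76·2 = 870.

870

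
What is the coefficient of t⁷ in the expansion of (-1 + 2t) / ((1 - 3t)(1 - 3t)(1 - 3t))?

The denominator gives the recurrence a_n = 9a_(n−1) − 27a_(n−2) + 27a_(n−3) for n ≥ 3; the numerator fixes a_0 = -1, a_1 = -7, a_2 = -36.
Iterating: -1, -7, -36, -162, -675, -2673, -10206, -37908, so a_7 = -37908.

-37908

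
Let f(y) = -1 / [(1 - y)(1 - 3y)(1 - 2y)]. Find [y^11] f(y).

-788970

Partial fractions give a closed form: a_n = (-1/2)·1^n + (-9/2)·3^n + (4)·2^n.
At n = 11: a_11 = -788970.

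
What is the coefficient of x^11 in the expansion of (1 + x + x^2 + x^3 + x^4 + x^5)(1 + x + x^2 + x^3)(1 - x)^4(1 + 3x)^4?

64

(1 + x + x^2 + x^3 + x^4 + x^5) has coefficients 1,1,1,1,1,1 for degrees 0…5.
(1 + x + x^2 + x^3) has coefficients 1,1,1,1,0,0,0,0,0,0,0,0 for degrees 0…11.
Multiplying by (1 - x)^4 gives running coefficients 1,-3,3,-1,-1,3,-3,1,0,0,0,0 for degrees 0…11.
Finally multiplying by (1 + 3x)^4, the product of all factors after the first has coefficients 1,9,21,-19,-94,18,114,-62,93,-27,-135,81 for degrees 0…11.
[x^11] = 1·81 + 1·(-135) + 1·(-27) + 1·93 + 1·(-62) + 1·114 = 64.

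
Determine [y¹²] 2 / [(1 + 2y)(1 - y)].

The denominator gives the recurrence a_n = −a_(n−1) + 2a_(n−2) for n ≥ 2; the numerator fixes a_0 = 2, a_1 = -2.
Iterating: 2, -2, 6, -10, 22, -42, 86, -170, 342, -682, 1366, -2730, 5462, so a_12 = 5462.

5462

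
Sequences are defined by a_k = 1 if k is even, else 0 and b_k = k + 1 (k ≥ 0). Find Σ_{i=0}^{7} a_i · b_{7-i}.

20

This is [x^7] in the product of the two ordinary generating functions.
Σ = 1·8 + 0·7 + 1·6 + 0·5 + 1·4 + 0·3 + 1·2 + 0·1 = 20.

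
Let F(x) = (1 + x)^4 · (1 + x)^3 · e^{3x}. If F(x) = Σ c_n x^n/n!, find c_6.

The EGF product rule gives c_6 = Σ_{k_1+k_2+k_3=6} C(6; k_1,k_2,k_3) · ∏ g_i(k_i), where (1+x)^4 gives the falling factorial (4)_k; (1+x)^3 gives the falling factorial (3)_k; e^{3x} gives (3)^k.
g_1(k) for k = 0…6: 1, 4, 12, 24, 24, 0, 0.
g_2(k) for k = 0…6: 1, 3, 6, 6, 0, 0, 0.
g_3(k) for k = 0…6: 1, 3, 9, 27, 81, 243, 729.
First combine the last two factors: h(k) = Σ_j C(k,j)·g_2(j)·g_3(k−j) for k = 0…6: 1, 6, 33, 168, 801, 3618, 15633.
c_6 = Σ_k C(6,k)·g_1(k)·h(6−k) = 1·1·15633 + 6·4·3618 + 15·12·801 + 20·24·168 + 15·24·33 = 15633 + 86832 + 144180 + 80640 + 11880 = 339165.

339165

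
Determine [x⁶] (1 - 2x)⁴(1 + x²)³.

121

(1 - 2x)⁴ has coefficients 1,-8,24,-32,16 for degrees 0…4.
(1 + x²)³ has coefficients 1,0,3,0,3,0,1 for degrees 0…6.
[x⁶] = 1·1 − 8·0 + 24·3 − 32·0 + 16·3 = 121.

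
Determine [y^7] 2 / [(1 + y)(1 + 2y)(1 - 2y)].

The denominator gives the recurrence a_n = −a_(n−1) + 4a_(n−2) + 4a_(n−3) for n ≥ 3; the numerator fixes a_0 = 2, a_1 = -2, a_2 = 10.
Iterating: 2, -2, 10, -10, 42, -42, 170, -170, so a_7 = -170.

-170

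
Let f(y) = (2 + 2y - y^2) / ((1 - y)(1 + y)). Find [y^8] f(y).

1

The denominator gives the recurrence a_n = a_(n−2) for n ≥ 3; the numerator fixes a_0 = 2, a_1 = 2, a_2 = 1.
Iterating: 2, 2, 1, 2, 1, 2, 1, 2, 1, so a_8 = 1.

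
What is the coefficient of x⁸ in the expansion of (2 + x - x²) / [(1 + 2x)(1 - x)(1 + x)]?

The denominator gives the recurrence a_n = −2a_(n−1) + a_(n−2) + 2a_(n−3) for n ≥ 3; the numerator fixes a_0 = 2, a_1 = -3, a_2 = 7.
Iterating: 2, -3, 7, -13, 27, -53, 107, -213, 427, so a_8 = 427.

427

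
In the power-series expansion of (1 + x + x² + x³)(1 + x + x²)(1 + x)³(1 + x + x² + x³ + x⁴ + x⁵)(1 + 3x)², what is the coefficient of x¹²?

(1 + x + x² + x³) has coefficients 1,1,1,1 for degrees 0…3.
(1 + x + x²) has coefficients 1,1,1,0,0,0,0,0,0,0,0,0,0 for degrees 0…12.
Multiplying by (1 + x)³ gives running coefficients 1,4,7,7,4,1,0,0,0,0,0,0,0 for degrees 0…12.
Multiplying by (1 + x + x² + x³ + x⁴ + x⁵) gives running coefficients 1,5,12,19,23,24,23,19,12,5,1,0,0 for degrees 0…12.
Finally multiplying by (1 + 3x)², the product of all factors after the first has coefficients 1,11,51,136,245,333,374,373,333,248,139,51,9 for degrees 0…12.
[x¹²] = 1·9 + 1·51 + 1·139 + 1·248 = 447.

447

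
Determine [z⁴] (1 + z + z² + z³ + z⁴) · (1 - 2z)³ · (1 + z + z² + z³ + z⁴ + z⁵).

(1 + z + z² + z³ + z⁴) has coefficients 1,1,1,1,1 for degrees 0…4.
(1 - 2z)³ has coefficients 1,-6,12,-8,0 for degrees 0…4.
Finally multiplying by (1 + z + z² + z³ + z⁴ + z⁵), the product of all factors after the first has coefficients 1,-5,7,-1,-1 for degrees 0…4.
[z⁴] = 1·(-1) + 1·(-1) + 1·7 + 1·(-5) + 1·1 = 1.

1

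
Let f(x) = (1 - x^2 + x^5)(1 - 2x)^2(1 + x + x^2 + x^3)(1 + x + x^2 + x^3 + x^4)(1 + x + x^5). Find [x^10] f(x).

2

(1 - x^2 + x^5) has coefficients 1,0,-1,0,0,1 for degrees 0…5.
(1 - 2x)^2 has coefficients 1,-4,4,0,0,0,0,0,0,0,0 for degrees 0…10.
Multiplying by (1 + x + x^2 + x^3) gives running coefficients 1,-3,1,1,0,4,0,0,0,0,0 for degrees 0…10.
Multiplying by (1 + x + x^2 + x^3 + x^4) gives running coefficients 1,-2,-1,0,0,3,6,5,4,4,0 for degrees 0…10.
Finally multiplying by (1 + x + x^5), the product of all factors after the first has coefficients 1,-1,-3,-1,0,4,7,10,9,8,7 for degrees 0…10.
[x^10] = 1·7 − 1·9 + 1·4 = 2.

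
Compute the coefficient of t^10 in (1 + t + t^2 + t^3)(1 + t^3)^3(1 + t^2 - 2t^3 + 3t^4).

16

(1 + t + t^2 + t^3) has coefficients 1,1,1,1 for degrees 0…3.
(1 + t^3)^3 has coefficients 1,0,0,3,0,0,3,0,0,1,0 for degrees 0…10.
Finally multiplying by (1 + t^2 - 2t^3 + 3t^4), the product of all factors after the first has coefficients 1,0,1,1,3,3,-3,9,3,-5,9 for degrees 0…10.
[t^10] = 1·9 + 1·(-5) + 1·3 + 1·9 = 16.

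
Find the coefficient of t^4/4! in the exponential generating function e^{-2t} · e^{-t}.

The EGF product rule gives c_4 = Σ_{k_1+k_2=4} C(4; k_1,k_2) · ∏ g_i(k_i), where e^{-2t} gives (-2)^k; e^{-t} gives (-1)^k.
g_1(k) for k = 0…4: 1, -2, 4, -8, 16.
g_2(k) for k = 0…4: 1, -1, 1, -1, 1.
c_4 = Σ_k C(4,k)·g_1(k)·g_2(4−k) = 1·1·1 + 4·(-2)·(-1) + 6·4·1 + 4·(-8)·(-1) + 1·16·1 = 1 + 8 + 24 + 32 + 16 = 81.

81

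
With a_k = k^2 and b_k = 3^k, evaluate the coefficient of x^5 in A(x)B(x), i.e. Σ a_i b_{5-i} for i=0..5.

The convolution is the x^5 coefficient of A(x)B(x).
Σ = 0·243 + 1·81 + 4·27 + 9·9 + 16·3 + 25·1 = 343.

343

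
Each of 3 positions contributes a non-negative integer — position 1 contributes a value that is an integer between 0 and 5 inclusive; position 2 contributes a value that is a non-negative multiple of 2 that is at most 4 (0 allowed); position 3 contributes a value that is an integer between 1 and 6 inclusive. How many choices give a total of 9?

13

The generating function for the choices is (1 + z + z^2 + z^3 + z^4 + z^5)·(1 + z^2 + z^4)·(z + z^2 + z^3 + z^4 + z^5 + z^6); the count is [z^9].
(1 + z + z^2 + z^3 + z^4 + z^5) has coefficients 1,1,1,1,1,1 for degrees 0…5.
(1 + z^2 + z^4) has coefficients 1,0,1,0,1,0,0,0,0,0 for degrees 0…9.
Finally multiplying by (z + z^2 + z^3 + z^4 + z^5 + z^6), the product of all factors after the first has coefficients 0,1,1,2,2,3,3,2,2,1 for degrees 0…9.
[z^9] = 1·1 + 1·2 + 1·2 + 1·3 + 1·3 + 1·2 = 13.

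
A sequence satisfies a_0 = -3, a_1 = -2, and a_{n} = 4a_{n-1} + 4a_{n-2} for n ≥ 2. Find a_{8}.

The ordinary generating function has denominator 1 - 4z - 4z^2.
Iterating the recurrence: a_0,…,a_{8} = -3, -2, -20, -88, -432, -2080, -10048, -48512, -234240.

-234240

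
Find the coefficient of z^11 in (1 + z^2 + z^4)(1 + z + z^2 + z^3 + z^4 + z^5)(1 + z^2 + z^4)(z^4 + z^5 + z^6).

(1 + z^2 + z^4) has coefficients 1,0,1,0,1 for degrees 0…4.
(1 + z + z^2 + z^3 + z^4 + z^5) has coefficients 1,1,1,1,1,1,0,0,0,0,0,0 for degrees 0…11.
Multiplying by (1 + z^2 + z^4) gives running coefficients 1,1,2,2,3,3,2,2,1,1,0,0 for degrees 0…11.
Finally multiplying by (z^4 + z^5 + z^6), the product of all factors after the first has coefficients 0,0,0,0,1,2,4,5,7,8,8,7 for degrees 0…11.
[z^11] = 1·7 + 1·8 + 1·5 = 20.

20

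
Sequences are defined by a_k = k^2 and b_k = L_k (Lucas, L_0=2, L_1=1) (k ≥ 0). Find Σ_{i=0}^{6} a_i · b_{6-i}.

220

This is [x^6] in the product of the two ordinary generating functions.
Σ = 0·18 + 1·11 + 4·7 + 9·4 + 16·3 + 25·1 + 36·2 = 220.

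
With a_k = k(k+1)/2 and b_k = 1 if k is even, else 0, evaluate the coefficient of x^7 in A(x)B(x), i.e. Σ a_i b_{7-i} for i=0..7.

The convolution is the t^7 coefficient of A(t)B(t).
Σ = 0·0 + 1·1 + 3·0 + 6·1 + 10·0 + 15·1 + 21·0 + 28·1 = 50.

50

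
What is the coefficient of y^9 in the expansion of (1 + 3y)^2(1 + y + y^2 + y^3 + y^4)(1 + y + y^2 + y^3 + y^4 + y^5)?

(1 + 3y)^2 has coefficients 1,6,9 for degrees 0…2.
(1 + y + y^2 + y^3 + y^4) has coefficients 1,1,1,1,1,0,0,0,0,0 for degrees 0…9.
Finally multiplying by (1 + y + y^2 + y^3 + y^4 + y^5), the product of all factors after the first has coefficients 1,2,3,4,5,5,4,3,2,1 for degrees 0…9.
[y^9] = 1·1 + 6·2 + 9·3 = 40.

40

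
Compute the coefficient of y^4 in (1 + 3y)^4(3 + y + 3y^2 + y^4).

514

(1 + 3y)^4 has coefficients 1,12,54,108,81 for degrees 0…4.
(3 + y + 3y^2 + y^4) has coefficients 3,1,3,0,1 for degrees 0…4.
[y^4] = 1·1 + 12·0 + 54·3 + 108·1 + 81·3 = 514.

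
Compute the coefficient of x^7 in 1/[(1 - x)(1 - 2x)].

Partial fractions give a closed form: a_n = (-1)·1^n + (2)·2^n.
At n = 7: a_7 = 255.

255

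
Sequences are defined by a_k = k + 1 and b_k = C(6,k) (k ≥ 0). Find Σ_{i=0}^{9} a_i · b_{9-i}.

448

The convolution is the t^9 coefficient of A(t)B(t).
Σ = 1·0 + 2·0 + 3·0 + 4·1 + 5·6 + 6·15 + 7·20 + 8·15 + 9·6 + 10·1 = 448.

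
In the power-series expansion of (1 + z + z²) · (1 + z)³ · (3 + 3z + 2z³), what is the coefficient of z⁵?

(1 + z + z²) has coefficients 1,1,1 for degrees 0…2.
(1 + z)³ has coefficients 1,3,3,1,0,0 for degrees 0…5.
Finally multiplying by (3 + 3z + 2z³), the product of all factors after the first has coefficients 3,12,18,14,9,6 for degrees 0…5.
[z⁵] = 1·6 + 1·9 + 1·14 = 29.

29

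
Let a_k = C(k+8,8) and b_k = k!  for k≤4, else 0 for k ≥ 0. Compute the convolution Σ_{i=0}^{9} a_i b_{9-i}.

The convolution is the x^9 coefficient of A(x)B(x).
Σ = 1·0 + 9·0 + 45·0 + 165·0 + 495·0 + 1287·24 + 3003·6 + 6435·2 + 12870·1 + 24310·1 = 98956.

98956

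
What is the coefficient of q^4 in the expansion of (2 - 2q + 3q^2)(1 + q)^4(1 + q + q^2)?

27

(2 - 2q + 3q^2) has coefficients 2,-2,3 for degrees 0…2.
(1 + q)^4 has coefficients 1,4,6,4,1 for degrees 0…4.
Finally multiplying by (1 + q + q^2), the product of all factors after the first has coefficients 1,5,11,14,11 for degrees 0…4.
[q^4] = 2·11 − 2·14 + 3·11 = 27.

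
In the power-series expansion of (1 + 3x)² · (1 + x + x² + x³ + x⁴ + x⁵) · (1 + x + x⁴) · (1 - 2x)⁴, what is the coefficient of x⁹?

-104

(1 + 3x)² has coefficients 1,6,9 for degrees 0…2.
(1 + x + x² + x³ + x⁴ + x⁵) has coefficients 1,1,1,1,1,1,0,0,0,0 for degrees 0…9.
Multiplying by (1 + x + x⁴) gives running coefficients 1,2,2,2,3,3,2,1,1,1 for degrees 0…9.
Finally multiplying by (1 - 2x)⁴, the product of all factors after the first has coefficients 1,-6,10,2,-13,-5,18,-7,-7,1 for degrees 0…9.
[x⁹] = 1·1 + 6·(-7) + 9·(-7) = -104.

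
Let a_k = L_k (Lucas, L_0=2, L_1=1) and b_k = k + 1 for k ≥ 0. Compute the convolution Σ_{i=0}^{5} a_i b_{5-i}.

Write out a_i and b_{5-i} for i = 0,…,5 and sum the products.
Σ = 2·6 + 1·5 + 3·4 + 4·3 + 7·2 + 11·1 = 66.

66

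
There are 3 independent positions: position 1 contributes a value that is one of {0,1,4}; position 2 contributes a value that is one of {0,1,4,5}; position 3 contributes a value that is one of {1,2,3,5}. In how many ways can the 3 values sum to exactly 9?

The generating function for the choices is (1 + z + z^4)·(1 + z + z^4 + z^5)·(z + z^2 + z^3 + z^5); the count is [z^9].
(1 + z + z^4) has coefficients 1,1,0,0,1 for degrees 0…4.
(1 + z + z^4 + z^5) has coefficients 1,1,0,0,1,1,0,0,0,0 for degrees 0…9.
Finally multiplying by (z + z^2 + z^3 + z^5), the product of all factors after the first has coefficients 0,1,2,2,1,2,3,2,1,1 for degrees 0…9.
[z^9] = 1·1 + 1·1 + 1·2 = 4.

4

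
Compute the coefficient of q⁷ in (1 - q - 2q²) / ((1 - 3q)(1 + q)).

729

The denominator gives the recurrence a_n = 2a_(n−1) + 3a_(n−2) for n ≥ 3; the numerator fixes a_0 = 1, a_1 = 1, a_2 = 3.
Iterating: 1, 1, 3, 9, 27, 81, 243, 729, so a_7 = 729.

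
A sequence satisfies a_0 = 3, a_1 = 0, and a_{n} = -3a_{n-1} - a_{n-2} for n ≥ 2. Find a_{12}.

The ordinary generating function has denominator 1 + 3q + q^2.
Iterating the recurrence: a_0,…,a_{12} = 3, 0, -3, 9, -24, 63, -165, 432, -1131, 2961, -7752, 20295, -53133.

-53133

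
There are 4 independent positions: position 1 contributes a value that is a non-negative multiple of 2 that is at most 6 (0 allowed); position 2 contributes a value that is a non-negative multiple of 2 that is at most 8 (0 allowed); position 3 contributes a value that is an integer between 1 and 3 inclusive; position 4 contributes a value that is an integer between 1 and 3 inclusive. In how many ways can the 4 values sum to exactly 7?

The generating function for the choices is (1 + y^2 + y^4 + y^6)·(1 + y^2 + y^4 + y^6 + y^8)·(y + y^2 + y^3)·(y + y^2 + y^3); the count is [y^7].
(1 + y^2 + y^4 + y^6) has coefficients 1,0,1,0,1,0,1 for degrees 0…6.
(1 + y^2 + y^4 + y^6 + y^8) has coefficients 1,0,1,0,1,0,1,0 for degrees 0…7.
Multiplying by (y + y^2 + y^3) gives running coefficients 0,1,1,2,1,2,1,2 for degrees 0…7.
Finally multiplying by (y + y^2 + y^3), the product of all factors after the first has coefficients 0,0,1,2,4,4,5,4 for degrees 0…7.
[y^7] = 1·4 + 1·4 + 1·2 + 1·0 = 10.

10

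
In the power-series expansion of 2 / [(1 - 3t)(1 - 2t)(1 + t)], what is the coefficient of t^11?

Partial fractions give a closed form: a_n = (9/2)·3^n + (-8/3)·2^n + (1/6)·(-1)^n.
At n = 11: a_11 = 791700.

791700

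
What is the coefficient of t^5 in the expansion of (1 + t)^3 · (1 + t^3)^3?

9

(1 + t)^3 has coefficients 1,3,3,1 for degrees 0…3.
(1 + t^3)^3 has coefficients 1,0,0,3,0,0 for degrees 0…5.
[t^5] = 1·0 + 3·0 + 3·3 + 1·0 = 9.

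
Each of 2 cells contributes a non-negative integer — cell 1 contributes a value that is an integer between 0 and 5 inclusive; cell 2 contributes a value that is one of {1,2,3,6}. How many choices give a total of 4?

3

The generating function for the choices is (1 + z + z^2 + z^3 + z^4 + z^5)·(z + z^2 + z^3 + z^6); the count is [z^4].
(1 + z + z^2 + z^3 + z^4 + z^5) has coefficients 1,1,1,1,1 for degrees 0…4.
(z + z^2 + z^3 + z^6) has coefficients 0,1,1,1,0 for degrees 0…4.
[z^4] = 1·0 + 1·1 + 1·1 + 1·1 + 1·0 = 3.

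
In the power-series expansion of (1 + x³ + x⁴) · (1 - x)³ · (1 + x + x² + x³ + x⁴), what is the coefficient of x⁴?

(1 + x³ + x⁴) has coefficients 1,0,0,1,1 for degrees 0…4.
(1 - x)³ has coefficients 1,-3,3,-1,0 for degrees 0…4.
Finally multiplying by (1 + x + x² + x³ + x⁴), the product of all factors after the first has coefficients 1,-2,1,0,0 for degrees 0…4.
[x⁴] = 1·0 + 1·(-2) + 1·1 = -1.

-1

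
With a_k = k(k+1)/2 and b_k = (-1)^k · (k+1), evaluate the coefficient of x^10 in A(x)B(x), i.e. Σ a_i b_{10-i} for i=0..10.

Write out a_i and b_{10-i} for i = 0,…,10 and sum the products.
Σ = 0·11 + 1·(-10) + 3·9 + 6·(-8) + 10·7 + 15·(-6) + 21·5 + 28·(-4) + 36·3 + 45·(-2) + 55·1 = 15.

15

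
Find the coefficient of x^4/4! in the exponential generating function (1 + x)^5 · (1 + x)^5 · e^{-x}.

2661

The EGF product rule gives c_4 = Σ_{k_1+k_2+k_3=4} C(4; k_1,k_2,k_3) · ∏ g_i(k_i), where (1+x)^5 gives the falling factorial (5)_k; (1+x)^5 gives the falling factorial (5)_k; e^{-x} gives (-1)^k.
g_1(k) for k = 0…4: 1, 5, 20, 60, 120.
g_2(k) for k = 0…4: 1, 5, 20, 60, 120.
g_3(k) for k = 0…4: 1, -1, 1, -1, 1.
First combine the last two factors: h(k) = Σ_j C(k,j)·g_2(j)·g_3(k−j) for k = 0…4: 1, 4, 11, 14, -19.
c_4 = Σ_k C(4,k)·g_1(k)·h(4−k) = 1·1·(-19) + 4·5·14 + 6·20·11 + 4·60·4 + 1·120·1 = −19 + 280 + 1320 + 960 + 120 = 2661.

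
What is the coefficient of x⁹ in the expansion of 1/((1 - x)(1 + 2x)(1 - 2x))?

Partial fractions give a closed form: a_n = (-1/3)·1^n + (1/3)·(-2)^n + (1)·2^n.
At n = 9: a_9 = 341.

341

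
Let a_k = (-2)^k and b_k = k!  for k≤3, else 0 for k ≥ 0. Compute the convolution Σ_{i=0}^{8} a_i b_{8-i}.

The convolution is the t^8 coefficient of A(t)B(t).
Σ = 1·0 − 2·0 + 4·0 − 8·0 + 16·0 − 32·6 + 64·2 − 128·1 + 256·1 = 64.

64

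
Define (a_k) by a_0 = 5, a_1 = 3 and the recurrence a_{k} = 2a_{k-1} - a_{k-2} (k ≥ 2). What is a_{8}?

-11

The ordinary generating function has denominator 1 - 2q + q^2.
Iterating the recurrence: a_0,…,a_{8} = 5, 3, 1, -1, -3, -5, -7, -9, -11.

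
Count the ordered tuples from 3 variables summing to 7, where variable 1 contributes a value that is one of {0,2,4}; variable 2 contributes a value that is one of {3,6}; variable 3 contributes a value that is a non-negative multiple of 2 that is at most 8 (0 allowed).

3

The generating function for the choices is (1 + x² + x⁴)·(x³ + x⁶)·(1 + x² + x⁴ + x⁶ + x⁸); the count is [x⁷].
(1 + x² + x⁴) has coefficients 1,0,1,0,1 for degrees 0…4.
(x³ + x⁶) has coefficients 0,0,0,1,0,0,1,0 for degrees 0…7.
Finally multiplying by (1 + x² + x⁴ + x⁶ + x⁸), the product of all factors after the first has coefficients 0,0,0,1,0,1,1,1 for degrees 0…7.
[x⁷] = 1·1 + 1·1 + 1·1 = 3.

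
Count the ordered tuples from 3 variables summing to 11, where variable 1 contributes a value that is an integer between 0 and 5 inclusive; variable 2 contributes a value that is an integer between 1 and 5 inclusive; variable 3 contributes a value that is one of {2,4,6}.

11

The generating function for the choices is (1 + z + z^2 + z^3 + z^4 + z^5)·(z + z^2 + z^3 + z^4 + z^5)·(z^2 + z^4 + z^6); the count is [z^11].
(1 + z + z^2 + z^3 + z^4 + z^5) has coefficients 1,1,1,1,1,1 for degrees 0…5.
(z + z^2 + z^3 + z^4 + z^5) has coefficients 0,1,1,1,1,1,0,0,0,0,0,0 for degrees 0…11.
Finally multiplying by (z^2 + z^4 + z^6), the product of all factors after the first has coefficients 0,0,0,1,1,2,2,3,2,2,1,1 for degrees 0…11.
[z^11] = 1·1 + 1·1 + 1·2 + 1·2 + 1·3 + 1·2 = 11.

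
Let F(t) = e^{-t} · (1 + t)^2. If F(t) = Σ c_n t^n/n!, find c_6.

19

The EGF product rule gives c_6 = Σ_{k_1+k_2=6} C(6; k_1,k_2) · ∏ g_i(k_i), where e^{-t} gives (-1)^k; (1+t)^2 gives the falling factorial (2)_k.
g_1(k) for k = 0…6: 1, -1, 1, -1, 1, -1, 1.
g_2(k) for k = 0…6: 1, 2, 2, 0, 0, 0, 0.
c_6 = Σ_k C(6,k)·g_1(k)·g_2(6−k) = 15·1·2 + 6·(-1)·2 + 1·1·1 = 30 − 12 + 1 = 19.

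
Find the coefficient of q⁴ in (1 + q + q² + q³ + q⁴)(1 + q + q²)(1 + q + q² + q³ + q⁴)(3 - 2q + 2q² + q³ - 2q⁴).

31

(1 + q + q² + q³ + q⁴) has coefficients 1,1,1,1,1 for degrees 0…4.
(1 + q + q²) has coefficients 1,1,1,0,0 for degrees 0…4.
Multiplying by (1 + q + q² + q³ + q⁴) gives running coefficients 1,2,3,3,3 for degrees 0…4.
Finally multiplying by (3 - 2q + 2q² + q³ - 2q⁴), the product of all factors after the first has coefficients 3,4,7,8,9 for degrees 0…4.
[q⁴] = 1·9 + 1·8 + 1·7 + 1·4 + 1·3 = 31.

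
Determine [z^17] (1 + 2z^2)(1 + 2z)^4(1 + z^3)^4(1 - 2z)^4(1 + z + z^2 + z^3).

306

(1 + 2z^2) has coefficients 1,0,2 for degrees 0…2.
(1 + 2z)^4 has coefficients 1,8,24,32,16,0,0,0,0,0,0,0,0,0,0,0,0,0 for degrees 0…17.
Multiplying by (1 + z^3)^4 gives running coefficients 1,8,24,36,48,96,134,112,144,196,128,96,129,72,24,32,16,0 for degrees 0…17.
Multiplying by (1 - 2z)^4 gives running coefficients 1,0,-16,4,96,-64,-250,384,160,-1020,576,960,-1535,384,1520,-1024,96,1024 for degrees 0…17.
Finally multiplying by (1 + z + z^2 + z^3), the product of all factors after the first has coefficients 1,1,-15,-11,84,20,-214,166,230,-726,100,676,-1019,385,1329,-655,976,1616 for degrees 0…17.
[z^17] = 1·1616 + 2·(-655) = 306.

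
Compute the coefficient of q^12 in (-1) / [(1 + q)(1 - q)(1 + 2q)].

-5461

Partial fractions give a closed form: a_n = (1/2)·(-1)^n + (-1/6)·1^n + (-4/3)·(-2)^n.
At n = 12: a_12 = -5461.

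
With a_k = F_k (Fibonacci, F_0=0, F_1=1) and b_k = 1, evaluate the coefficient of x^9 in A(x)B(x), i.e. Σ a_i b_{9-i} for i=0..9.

88

The convolution is the x^9 coefficient of A(x)B(x).
Σ = 0·1 + 1·1 + 1·1 + 2·1 + 3·1 + 5·1 + 8·1 + 13·1 + 21·1 + 34·1 = 88.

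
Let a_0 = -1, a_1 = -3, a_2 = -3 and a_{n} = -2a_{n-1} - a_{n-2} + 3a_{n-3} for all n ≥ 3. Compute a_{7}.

The ordinary generating function has denominator 1 + 2y + y^2 - 3y^3.
Iterating the recurrence: a_0,…,a_{7} = -1, -3, -3, 6, -18, 21, -6, -63.

-63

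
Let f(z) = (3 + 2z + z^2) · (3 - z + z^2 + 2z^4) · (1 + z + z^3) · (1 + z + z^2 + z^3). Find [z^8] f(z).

(3 + 2z + z^2) has coefficients 3,2,1 for degrees 0…2.
(3 - z + z^2 + 2z^4) has coefficients 3,-1,1,0,2,0,0,0,0 for degrees 0…8.
Multiplying by (1 + z + z^3) gives running coefficients 3,2,0,4,1,3,0,2,0 for degrees 0…8.
Finally multiplying by (1 + z + z^2 + z^3), the product of all factors after the first has coefficients 3,5,5,9,7,8,8,6,5 for degrees 0…8.
[z^8] = 3·5 + 2·6 + 1·8 = 35.

35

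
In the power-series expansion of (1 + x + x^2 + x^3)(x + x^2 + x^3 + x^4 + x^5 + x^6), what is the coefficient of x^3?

(1 + x + x^2 + x^3) has coefficients 1,1,1,1 for degrees 0…3.
(x + x^2 + x^3 + x^4 + x^5 + x^6) has coefficients 0,1,1,1 for degrees 0…3.
[x^3] = 1·1 + 1·1 + 1·1 + 1·0 = 3.

3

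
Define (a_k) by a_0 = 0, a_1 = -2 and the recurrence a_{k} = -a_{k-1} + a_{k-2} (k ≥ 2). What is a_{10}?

110

The ordinary generating function has denominator 1 + t - t^2.
Iterating the recurrence: a_0,…,a_{10} = 0, -2, 2, -4, 6, -10, 16, -26, 42, -68, 110.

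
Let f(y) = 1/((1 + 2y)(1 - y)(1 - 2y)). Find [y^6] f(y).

Partial fractions give a closed form: a_n = (1/3)·(-2)^n + (-1/3)·1^n + (1)·2^n.
At n = 6: a_6 = 85.

85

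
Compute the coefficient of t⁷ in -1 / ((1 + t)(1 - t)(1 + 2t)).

170

Partial fractions give a closed form: a_n = (1/2)·(-1)^n + (-1/6)·1^n + (-4/3)·(-2)^n.
At n = 7: a_7 = 170.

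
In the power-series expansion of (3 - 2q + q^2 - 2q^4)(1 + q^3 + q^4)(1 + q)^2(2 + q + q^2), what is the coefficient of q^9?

-18

(3 - 2q + q^2 - 2q^4) has coefficients 3,-2,1,0,-2 for degrees 0…4.
(1 + q^3 + q^4) has coefficients 1,0,0,1,1,0,0,0,0,0 for degrees 0…9.
Multiplying by (1 + q)^2 gives running coefficients 1,2,1,1,3,3,1,0,0,0 for degrees 0…9.
Finally multiplying by (2 + q + q^2), the product of all factors after the first has coefficients 2,5,5,5,8,10,8,4,1,0 for degrees 0…9.
[q^9] = 3·0 − 2·1 + 1·4 − 2·10 = -18.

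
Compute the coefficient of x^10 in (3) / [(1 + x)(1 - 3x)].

The denominator gives the recurrence a_n = 2a_(n−1) + 3a_(n−2) for n ≥ 3; the numerator fixes a_0 = 3, a_1 = 6, a_2 = 21.
Iterating: 3, 6, 21, 60, 183, 546, 1641, 4920, 14763, 44286, 132861, so a_10 = 132861.

132861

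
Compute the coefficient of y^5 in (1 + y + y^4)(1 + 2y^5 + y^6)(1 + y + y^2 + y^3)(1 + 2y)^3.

(1 + y + y^4) has coefficients 1,1,0,0,1 for degrees 0…4.
(1 + 2y^5 + y^6) has coefficients 1,0,0,0,0,2 for degrees 0…5.
Multiplying by (1 + y + y^2 + y^3) gives running coefficients 1,1,1,1,0,2 for degrees 0…5.
Finally multiplying by (1 + 2y)^3, the product of all factors after the first has coefficients 1,7,19,27,26,22 for degrees 0…5.
[y^5] = 1·22 + 1·26 + 1·7 = 55.

55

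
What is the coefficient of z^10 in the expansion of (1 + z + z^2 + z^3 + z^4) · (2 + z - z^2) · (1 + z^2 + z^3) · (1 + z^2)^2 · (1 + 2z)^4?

1225

(1 + z + z^2 + z^3 + z^4) has coefficients 1,1,1,1,1 for degrees 0…4.
(2 + z - z^2) has coefficients 2,1,-1,0,0,0,0,0,0,0,0 for degrees 0…10.
Multiplying by (1 + z^2 + z^3) gives running coefficients 2,1,1,3,0,-1,0,0,0,0,0 for degrees 0…10.
Multiplying by (1 + z^2)^2 gives running coefficients 2,1,5,5,4,6,1,1,0,-1,0 for degrees 0…10.
Finally multiplying by (1 + 2z)^4, the product of all factors after the first has coefficients 2,17,61,133,228,334,385,361,288,151,40 for degrees 0…10.
[z^10] = 1·40 + 1·151 + 1·288 + 1·361 + 1·385 = 1225.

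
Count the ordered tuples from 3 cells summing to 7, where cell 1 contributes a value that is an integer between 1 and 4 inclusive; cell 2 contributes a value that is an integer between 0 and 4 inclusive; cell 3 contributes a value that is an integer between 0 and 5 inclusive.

The generating function for the choices is (t + t^2 + t^3 + t^4)·(1 + t + t^2 + t^3 + t^4)·(1 + t + t^2 + t^3 + t^4 + t^5); the count is [t^7].
(t + t^2 + t^3 + t^4) has coefficients 0,1,1,1,1 for degrees 0…4.
(1 + t + t^2 + t^3 + t^4) has coefficients 1,1,1,1,1,0,0,0 for degrees 0…7.
Finally multiplying by (1 + t + t^2 + t^3 + t^4 + t^5), the product of all factors after the first has coefficients 1,2,3,4,5,5,4,3 for degrees 0…7.
[t^7] = 1·4 + 1·5 + 1·5 + 1·4 = 18.

18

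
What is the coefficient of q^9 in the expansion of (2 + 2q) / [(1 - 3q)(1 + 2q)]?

31288

Partial fractions give a closed form: a_n = (8/5)·3^n + (2/5)·(-2)^n.
At n = 9: a_9 = 31288.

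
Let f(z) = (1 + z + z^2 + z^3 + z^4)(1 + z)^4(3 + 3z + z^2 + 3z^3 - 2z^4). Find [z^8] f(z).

42

(1 + z + z^2 + z^3 + z^4) has coefficients 1,1,1,1,1 for degrees 0…4.
(1 + z)^4 has coefficients 1,4,6,4,1,0,0,0,0 for degrees 0…8.
Finally multiplying by (3 + 3z + z^2 + 3z^3 - 2z^4), the product of all factors after the first has coefficients 3,15,31,37,31,17,1,-5,-2 for degrees 0…8.
[z^8] = 1·(-2) + 1·(-5) + 1·1 + 1·17 + 1·31 = 42.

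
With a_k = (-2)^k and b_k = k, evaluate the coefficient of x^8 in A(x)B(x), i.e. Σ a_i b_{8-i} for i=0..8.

-54

This is [x^8] in the product of the two ordinary generating functions.
Σ = 1·8 − 2·7 + 4·6 − 8·5 + 16·4 − 32·3 + 64·2 − 128·1 + 256·0 = -54.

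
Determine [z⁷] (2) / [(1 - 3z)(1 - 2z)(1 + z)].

The denominator gives the recurrence a_n = 4a_(n−1) − a_(n−2) − 6a_(n−3) for n ≥ 3; the numerator fixes a_0 = 2, a_1 = 8, a_2 = 30.
Iterating: 2, 8, 30, 100, 322, 1008, 3110, 9500, so a_7 = 9500.

9500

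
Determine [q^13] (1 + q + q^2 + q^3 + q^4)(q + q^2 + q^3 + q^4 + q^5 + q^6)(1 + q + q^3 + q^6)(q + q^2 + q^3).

27

(1 + q + q^2 + q^3 + q^4) has coefficients 1,1,1,1,1 for degrees 0…4.
(q + q^2 + q^3 + q^4 + q^5 + q^6) has coefficients 0,1,1,1,1,1,1,0,0,0,0,0,0,0 for degrees 0…13.
Multiplying by (1 + q + q^3 + q^6) gives running coefficients 0,1,2,2,3,3,3,3,2,2,1,1,1,0 for degrees 0…13.
Finally multiplying by (q + q^2 + q^3), the product of all factors after the first has coefficients 0,0,1,3,5,7,8,9,9,8,7,5,4,3 for degrees 0…13.
[q^13] = 1·3 + 1·4 + 1·5 + 1·7 + 1·8 = 27.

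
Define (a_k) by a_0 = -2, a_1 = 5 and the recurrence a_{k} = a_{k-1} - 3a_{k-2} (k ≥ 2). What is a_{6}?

The ordinary generating function has denominator 1 - x + 3x^2.
Iterating the recurrence: a_0,…,a_{6} = -2, 5, 11, -4, -37, -25, 86.

86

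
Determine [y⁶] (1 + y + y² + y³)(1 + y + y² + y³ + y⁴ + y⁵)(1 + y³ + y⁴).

10

(1 + y + y² + y³) has coefficients 1,1,1,1 for degrees 0…3.
(1 + y + y² + y³ + y⁴ + y⁵) has coefficients 1,1,1,1,1,1,0 for degrees 0…6.
Finally multiplying by (1 + y³ + y⁴), the product of all factors after the first has coefficients 1,1,1,2,3,3,2 for degrees 0…6.
[y⁶] = 1·2 + 1·3 + 1·3 + 1·2 = 10.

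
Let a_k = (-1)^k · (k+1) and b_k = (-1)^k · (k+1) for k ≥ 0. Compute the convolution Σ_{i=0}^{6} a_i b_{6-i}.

84

Write out a_i and b_{6-i} for i = 0,…,6 and sum the products.
Σ = 1·7 − 2·(-6) + 3·5 − 4·(-4) + 5·3 − 6·(-2) + 7·1 = 84.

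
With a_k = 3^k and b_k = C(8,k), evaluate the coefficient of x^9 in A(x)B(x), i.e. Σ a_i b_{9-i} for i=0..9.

This is [x^9] in the product of the two ordinary generating functions.
Σ = 1·0 + 3·1 + 9·8 + 27·28 + 81·56 + 243·70 + 729·56 + 2187·28 + 6561·8 + 19683·1 = 196608.

196608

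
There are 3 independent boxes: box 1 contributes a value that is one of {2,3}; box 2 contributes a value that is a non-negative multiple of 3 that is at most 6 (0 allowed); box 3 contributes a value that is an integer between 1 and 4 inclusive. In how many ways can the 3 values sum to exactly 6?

3

The generating function for the choices is (x^2 + x^3)·(1 + x^3 + x^6)·(x + x^2 + x^3 + x^4); the count is [x^6].
(x^2 + x^3) has coefficients 0,0,1,1 for degrees 0…3.
(1 + x^3 + x^6) has coefficients 1,0,0,1,0,0,1 for degrees 0…6.
Finally multiplying by (x + x^2 + x^3 + x^4), the product of all factors after the first has coefficients 0,1,1,1,2,1,1 for degrees 0…6.
[x^6] = 1·2 + 1·1 = 3.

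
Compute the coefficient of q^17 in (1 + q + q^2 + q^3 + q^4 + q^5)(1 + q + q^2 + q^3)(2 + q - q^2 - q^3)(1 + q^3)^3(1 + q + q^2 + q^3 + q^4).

(1 + q + q^2 + q^3 + q^4 + q^5) has coefficients 1,1,1,1,1,1 for degrees 0…5.
(1 + q + q^2 + q^3) has coefficients 1,1,1,1,0,0,0,0,0,0,0,0,0,0,0,0,0,0 for degrees 0…17.
Multiplying by (2 + q - q^2 - q^3) gives running coefficients 2,3,2,1,-1,-2,-1,0,0,0,0,0,0,0,0,0,0,0 for degrees 0…17.
Multiplying by (1 + q^3)^3 gives running coefficients 2,3,2,7,8,4,8,6,0,2,0,-4,-2,-1,-2,-1,0,0 for degrees 0…17.
Finally multiplying by (1 + q + q^2 + q^3 + q^4), the product of all factors after the first has coefficients 2,5,7,14,22,24,29,33,26,20,16,4,-4,-5,-9,-10,-6,-4 for degrees 0…17.
[q^17] = 1·(-4) + 1·(-6) + 1·(-10) + 1·(-9) + 1·(-5) + 1·(-4) = -38.

-38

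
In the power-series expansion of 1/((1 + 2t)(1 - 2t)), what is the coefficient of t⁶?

64

Partial fractions give a closed form: a_n = (1/2)·(-2)^n + (1/2)·2^n.
At n = 6: a_6 = 64.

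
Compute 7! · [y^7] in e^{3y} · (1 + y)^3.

65124

The EGF product rule gives c_7 = Σ_{k_1+k_2=7} C(7; k_1,k_2) · ∏ g_i(k_i), where e^{3y} gives (3)^k; (1+y)^3 gives the falling factorial (3)_k.
g_1(k) for k = 0…7: 1, 3, 9, 27, 81, 243, 729, 2187.
g_2(k) for k = 0…7: 1, 3, 6, 6, 0, 0, 0, 0.
c_7 = Σ_k C(7,k)·g_1(k)·g_2(7−k) = 35·81·6 + 21·243·6 + 7·729·3 + 1·2187·1 = 17010 + 30618 + 15309 + 2187 = 65124.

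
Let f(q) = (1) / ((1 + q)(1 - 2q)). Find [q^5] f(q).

21

The denominator gives the recurrence a_n = a_(n−1) + 2a_(n−2) for n ≥ 3; the numerator fixes a_0 = 1, a_1 = 1, a_2 = 3.
Iterating: 1, 1, 3, 5, 11, 21, so a_5 = 21.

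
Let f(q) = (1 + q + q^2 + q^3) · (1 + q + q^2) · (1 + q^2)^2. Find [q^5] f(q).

(1 + q + q^2 + q^3) has coefficients 1,1,1,1 for degrees 0…3.
(1 + q + q^2) has coefficients 1,1,1,0,0,0 for degrees 0…5.
Finally multiplying by (1 + q^2)^2, the product of all factors after the first has coefficients 1,1,3,2,3,1 for degrees 0…5.
[q^5] = 1·1 + 1·3 + 1·2 + 1·3 = 9.

9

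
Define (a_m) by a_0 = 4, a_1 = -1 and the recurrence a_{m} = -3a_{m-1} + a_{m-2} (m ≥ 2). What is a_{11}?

The ordinary generating function has denominator 1 + 3z - z^2.
Iterating the recurrence: a_0,…,a_{11} = 4, -1, 7, -22, 73, -241, 796, -2629, 8683, -28678, 94717, -312829.

-312829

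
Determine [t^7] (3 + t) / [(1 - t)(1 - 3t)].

10933

Partial fractions give a closed form: a_n = (-2)·1^n + (5)·3^n.
At n = 7: a_7 = 10933.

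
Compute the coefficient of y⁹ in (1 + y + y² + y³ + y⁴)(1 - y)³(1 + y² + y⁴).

-2

(1 + y + y² + y³ + y⁴) has coefficients 1,1,1,1,1 for degrees 0…4.
(1 - y)³ has coefficients 1,-3,3,-1,0,0,0,0,0,0 for degrees 0…9.
Finally multiplying by (1 + y² + y⁴), the product of all factors after the first has coefficients 1,-3,4,-4,4,-4,3,-1,0,0 for degrees 0…9.
[y⁹] = 1·0 + 1·0 + 1·(-1) + 1·3 + 1·(-4) = -2.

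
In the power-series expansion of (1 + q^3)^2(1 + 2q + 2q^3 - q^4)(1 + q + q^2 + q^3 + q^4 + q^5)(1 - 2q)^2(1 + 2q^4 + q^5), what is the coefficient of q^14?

39

(1 + q^3)^2 has coefficients 1,0,0,2,0,0,1 for degrees 0…6.
(1 + 2q + 2q^3 - q^4) has coefficients 1,2,0,2,-1,0,0,0,0,0,0,0,0,0,0 for degrees 0…14.
Multiplying by (1 + q + q^2 + q^3 + q^4 + q^5) gives running coefficients 1,3,3,5,4,4,3,1,1,-1,0,0,0,0,0 for degrees 0…14.
Multiplying by (1 - 2q)^2 gives running coefficients 1,-1,-5,5,-4,8,3,5,9,-1,8,-4,0,0,0 for degrees 0…14.
Finally multiplying by (1 + 2q^4 + q^5), the product of all factors after the first has coefficients 1,-1,-5,5,-2,7,-8,10,6,11,22,9,23,7,15 for degrees 0…14.
[q^14] = 1·15 + 2·9 + 1·6 = 39.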